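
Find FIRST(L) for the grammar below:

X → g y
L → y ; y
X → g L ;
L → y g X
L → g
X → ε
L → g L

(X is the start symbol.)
To compute FIRST(L), examine every production with L on the left-hand side, reading each right-hand side left to right until a non-nullable symbol is reached.

From L → y ; y:
  - y is a terminal: add 'y' and stop
From L → y g X:
  - y is a terminal: add 'y' and stop
From L → g:
  - g is a terminal: add 'g' and stop
From L → g L:
  - g is a terminal: add 'g' and stop

Collecting: FIRST(L) = { 'g', 'y' }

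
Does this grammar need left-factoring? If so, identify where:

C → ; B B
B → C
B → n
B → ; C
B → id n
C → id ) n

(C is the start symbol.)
No, left-factoring is not needed

Left-factoring is needed when two productions for the same non-terminal
share a common prefix on the right-hand side.

Productions for C:
  C → ; B B
  C → id ) n
Productions for B:
  B → C
  B → n
  B → ; C
  B → id n

No common prefixes found.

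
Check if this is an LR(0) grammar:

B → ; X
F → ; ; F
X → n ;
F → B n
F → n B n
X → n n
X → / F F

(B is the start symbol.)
Yes, the grammar is LR(0)

A grammar is LR(0) if no state in the canonical LR(0) collection has:
  - both a shift item (dot before a terminal) and a complete item (shift-reduce conflict), or
  - two or more complete items (reduce-reduce conflict; the accept item [B' → B .] counts as a complete item here).

Augment with B' → B and build the canonical LR(0) collection (I0 = CLOSURE({[B' → . B]}), then GOTO on every symbol after a dot until no new states appear). It has 18 states:
  I0: { [B → . ; X], [B' → . B] }  — shift
  I1: { [B → ; . X], [X → . / F F], [X → . n ;], [X → . n n] }  — shift
  I2: { [B' → B .] }  — accept
  I3: { [B → . ; X], [F → . ; ; F], [F → . B n], [F → . n B n], [X → / . F F] }  — shift
  I4: { [B → ; X .] }  — reduce
  I5: { [X → n . ;], [X → n . n] }  — shift
  I6: { [X → n ; .] }  — reduce
  I7: { [X → n n .] }  — reduce
  I8: { [B → ; . X], [F → ; . ; F], [X → . / F F], [X → . n ;], [X → . n n] }  — shift
  I9: { [F → B . n] }  — shift
  I10: { [B → . ; X], [F → . ; ; F], [F → . B n], [F → . n B n], [X → / F . F] }  — shift
  I11: { [B → . ; X], [F → n . B n] }  — shift
  I12: { [F → n B . n] }  — shift
  I13: { [F → n B n .] }  — reduce
  I14: { [X → / F F .] }  — reduce
  I15: { [F → B n .] }  — reduce
  I16: { [B → . ; X], [F → . ; ; F], [F → . B n], [F → . n B n], [F → ; ; . F] }  — shift
  I17: { [F → ; ; F .] }  — reduce

Every state is either a pure shift/goto state or contains exactly one complete item and nothing to shift — no conflicts. The grammar is LR(0).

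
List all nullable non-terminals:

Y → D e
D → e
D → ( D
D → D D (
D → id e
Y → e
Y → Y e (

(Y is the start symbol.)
There are no ε-productions, so no non-terminal can derive ε.
No non-terminals are nullable.

Answer: None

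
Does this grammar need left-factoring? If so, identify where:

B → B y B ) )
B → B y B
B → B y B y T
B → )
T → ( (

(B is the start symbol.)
Yes, B has productions with common prefix 'B y B'

Left-factoring is needed when two productions for the same non-terminal
share a common prefix on the right-hand side.

Productions for B:
  B → B y B ) )
  B → B y B
  B → B y B y T
  B → )

Found common prefix 'B y B' in productions for B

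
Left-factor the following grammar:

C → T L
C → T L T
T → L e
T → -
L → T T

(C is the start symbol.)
Left-factoring transforms A → αβ₁ | αβ₂ into A → αA' and A' → β₁ | β₂
(α is the longest common prefix among the alternatives). Repeat until
no nonterminal has two alternatives with a common prefix.

Round 1: C has alternatives sharing prefix 'T L'. Introduce C': C → T L C'
  Add: C' → ε
  Add: C' → T

No remaining common prefixes — done.

Resulting grammar:
C → T L C'
C' → ε
C' → T
T → L e
T → -
L → T T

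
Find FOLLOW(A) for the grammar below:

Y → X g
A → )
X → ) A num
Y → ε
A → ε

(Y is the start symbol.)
To compute FOLLOW(A), find every occurrence of A on a right-hand side N → α A β: add FIRST(β) \ {ε}, and if β is empty or nullable also add FOLLOW(N). Iterate to a fixed point.

In X → ) A num: A is followed by num, add FIRST(num) \ {ε} = { 'num' }

Taking the union: FOLLOW(A) = { 'num' }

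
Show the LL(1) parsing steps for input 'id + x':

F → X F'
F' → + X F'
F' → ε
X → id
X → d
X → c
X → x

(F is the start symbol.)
LL(1) parsing maintains a stack (initially the start symbol over $) and the input. At each step: if the stack top is a terminal, match it against the current input token; if it is a non-terminal N, replace it with the RHS of M[N, lookahead] (the unique production whose predict set contains the lookahead).

Stack is shown with the top on the left.

Stack     Input     Action
--------------------------
F $       id + x $  output F → X F'
X F' $    id + x $  output X → id
id F' $   id + x $  match 'id'
F' $      + x $     output F' → + X F'
+ X F' $  + x $     match '+'
X F' $    x $       output X → x
x F' $    x $       match 'x'
F' $      $         output F' → ε
$         $         accept

The string is accepted.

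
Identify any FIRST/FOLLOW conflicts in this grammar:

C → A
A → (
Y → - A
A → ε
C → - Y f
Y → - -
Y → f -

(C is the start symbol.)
Nullable non-terminals: A, C.
FIRST sets used below: FIRST(A) = { '(', ε }

A: nullable alternative(s) A → ε; FOLLOW(A) = { $, 'f' }
  A → (: FIRST \ {ε} = { '(' } — disjoint from FOLLOW(A)
  A → ε: FIRST \ {ε} = { } — this is the only nullable alternative, skip

C: nullable alternative(s) C → A; FOLLOW(C) = { $ }
  C → A: FIRST \ {ε} = { '(' } — this is the only nullable alternative, skip
  C → - Y f: FIRST \ {ε} = { '-' } — disjoint from FOLLOW(C)

Y has no nullable alternative, so no FIRST/FOLLOW check is needed there.

No FIRST/FOLLOW conflicts found.

Answer: No FIRST/FOLLOW conflicts.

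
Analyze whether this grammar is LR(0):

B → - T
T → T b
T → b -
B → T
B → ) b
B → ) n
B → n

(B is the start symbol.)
Augment with B' → B and build the canonical LR(0) collection (I0 = CLOSURE({[B' → . B]}), then GOTO on every symbol after a dot until no new states appear). It has 12 states:
  I0: { [B → . ) b], [B → . ) n], [B → . - T], [B → . T], [B → . n], [B' → . B], [T → . T b], [T → . b -] }  — shift
  I1: { [B → ) . b], [B → ) . n] }  — shift
  I2: { [B → - . T], [T → . T b], [T → . b -] }  — shift
  I3: { [B' → B .] }  — accept
  I4: { [B → T .], [T → T . b] }  — shift, reduce
  I5: { [T → b . -] }  — shift
  I6: { [B → n .] }  — reduce
  I7: { [T → b - .] }  — reduce
  I8: { [T → T b .] }  — reduce
  I9: { [B → - T .], [T → T . b] }  — shift, reduce
  I10: { [B → ) b .] }  — reduce
  I11: { [B → ) n .] }  — reduce

Conflict in state I4:
  Shift-reduce conflict between [B → T .] and [T → T . b]
So the grammar is NOT LR(0).

Answer: No. Shift-reduce conflict between [B → T .] and [T → T . b]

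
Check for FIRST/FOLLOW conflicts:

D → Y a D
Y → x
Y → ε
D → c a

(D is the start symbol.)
No FIRST/FOLLOW conflicts.

Nullable non-terminals: Y.

Y: nullable alternative(s) Y → ε; FOLLOW(Y) = { 'a' }
  Y → x: FIRST \ {ε} = { 'x' } — disjoint from FOLLOW(Y)
  Y → ε: FIRST \ {ε} = { } — this is the only nullable alternative, skip

D has no nullable alternative, so no FIRST/FOLLOW check is needed there.

No FIRST/FOLLOW conflicts found.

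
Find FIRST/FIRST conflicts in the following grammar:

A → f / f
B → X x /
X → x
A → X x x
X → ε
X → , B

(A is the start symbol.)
FIRST sets of the non-terminals at (or reachable through a nullable prefix from) the front of some alternative:
  FIRST(X) = { ',', 'x', ε }

Productions for A:
  A → f / f: FIRST = { 'f' }
  A → X x x: FIRST = { ',', 'x' }
Productions for X:
  X → x: FIRST = { 'x' }
  X → ε: FIRST = { ε }
  X → , B: FIRST = { ',' }
B has only one production, so no FIRST/FIRST conflict is possible there.

All alternatives of each non-terminal have pairwise disjoint FIRST sets.

Answer: No FIRST/FIRST conflicts.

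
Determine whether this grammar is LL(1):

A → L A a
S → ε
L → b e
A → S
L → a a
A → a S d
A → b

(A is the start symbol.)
A grammar is LL(1) if for each non-terminal N with multiple productions, the predict sets of those productions are pairwise disjoint, where PREDICT(N → α) = (FIRST(α) \ {ε}) ∪ (FOLLOW(N) if α ⇒* ε).

Relevant sets:
  FIRST(L) = { 'a', 'b' }
  FIRST(S) = { ε }
  FOLLOW(A) = { $, 'a' }

For A:
  PREDICT(A → L A a) = { 'a', 'b' }
  PREDICT(A → S) = { $, 'a' }
  PREDICT(A → a S d) = { 'a' }
  PREDICT(A → b) = { 'b' }
For L:
  PREDICT(L → b e) = { 'b' }
  PREDICT(L → a a) = { 'a' }
S has a single production, so nothing to check there.

Conflict found: Predict set conflict for A: { 'a' }
The grammar is NOT LL(1).

Answer: No. Predict set conflict for A: { 'a' }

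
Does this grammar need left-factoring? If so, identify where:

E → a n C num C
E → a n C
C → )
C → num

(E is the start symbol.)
Left-factoring is needed when two productions for the same non-terminal
share a common prefix on the right-hand side.

Productions for E:
  E → a n C num C
  E → a n C
Productions for C:
  C → )
  C → num

Found common prefix 'a n C' in productions for E

Answer: Yes, E has productions with common prefix 'a n C'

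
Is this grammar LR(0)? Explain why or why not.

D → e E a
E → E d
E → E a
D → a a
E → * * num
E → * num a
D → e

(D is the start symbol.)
No. Shift-reduce conflict between [D → e .] and [E → . * * num]

A grammar is LR(0) if no state in the canonical LR(0) collection has:
  - both a shift item (dot before a terminal) and a complete item (shift-reduce conflict), or
  - two or more complete items (reduce-reduce conflict; the accept item [D' → D .] counts as a complete item here).

Augment with D' → D and build the canonical LR(0) collection (I0 = CLOSURE({[D' → . D]}), then GOTO on every symbol after a dot until no new states appear). It has 13 states:
  I0: { [D → . a a], [D → . e E a], [D → . e], [D' → . D] }  — shift
  I1: { [D' → D .] }  — accept
  I2: { [D → a . a] }  — shift
  I3: { [D → e . E a], [D → e .], [E → . * * num], [E → . * num a], [E → . E a], [E → . E d] }  — shift, reduce
  I4: { [E → * . * num], [E → * . num a] }  — shift
  I5: { [D → e E . a], [E → E . a], [E → E . d] }  — shift
  I6: { [D → e E a .], [E → E a .] }  — 2 reduces
  I7: { [E → E d .] }  — reduce
  I8: { [E → * * . num] }  — shift
  I9: { [E → * num . a] }  — shift
  I10: { [E → * num a .] }  — reduce
  I11: { [E → * * num .] }  — reduce
  I12: { [D → a a .] }  — reduce

Conflict in state I3:
  Shift-reduce conflict between [D → e .] and [E → . * * num]
So the grammar is NOT LR(0).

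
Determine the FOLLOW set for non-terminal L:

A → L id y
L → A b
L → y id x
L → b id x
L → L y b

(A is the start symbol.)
To compute FOLLOW(L), find every occurrence of L on a right-hand side N → α L β: add FIRST(β) \ {ε}, and if β is empty or nullable also add FOLLOW(N). Iterate to a fixed point.

In A → L id y: L is followed by id y, add FIRST(id y) \ {ε} = { 'id' }
In L → L y b: L is followed by y b, add FIRST(y b) \ {ε} = { 'y' }

Taking the union: FOLLOW(L) = { 'id', 'y' }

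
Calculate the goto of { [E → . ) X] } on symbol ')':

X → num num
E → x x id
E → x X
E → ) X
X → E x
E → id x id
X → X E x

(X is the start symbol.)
{ [E → ) . X], [E → . ) X], [E → . id x id], [E → . x X], [E → . x x id], [X → . E x], [X → . X E x], [X → . num num] }

GOTO(I, ')') = CLOSURE({ [A → αX.β] : [A → α.Xβ] ∈ I, X = ')' })

Items with dot before ')', with the dot advanced:
  [E → . ) X] → [E → ) . X]
Closure of the advanced items:
  [E → ) . X] has the dot before X: add [X → . num num], [X → . E x], [X → . X E x]
  [X → . E x] has the dot before E: add [E → . x x id], [E → . x X], [E → . ) X], [E → . id x id]

GOTO = { [E → ) . X], [E → . ) X], [E → . id x id], [E → . x X], [E → . x x id], [X → . E x], [X → . X E x], [X → . num num] }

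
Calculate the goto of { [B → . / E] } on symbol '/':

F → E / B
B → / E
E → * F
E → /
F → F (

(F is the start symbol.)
GOTO(I, '/') = CLOSURE({ [A → αX.β] : [A → α.Xβ] ∈ I, X = '/' })

Items with dot before '/', with the dot advanced:
  [B → . / E] → [B → / . E]
Closure of the advanced items:
  [B → / . E] has the dot before E: add [E → . * F], [E → . /]

GOTO = { [B → / . E], [E → . * F], [E → . /] }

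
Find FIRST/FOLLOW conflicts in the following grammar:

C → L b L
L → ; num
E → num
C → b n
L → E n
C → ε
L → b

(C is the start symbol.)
No FIRST/FOLLOW conflicts.

A FIRST/FOLLOW conflict occurs when a non-terminal N has a nullable alternative N → β (β ⇒* ε) and another alternative N → α with FIRST(α) ∩ FOLLOW(N) ≠ ∅: on such a lookahead the parser cannot decide between expanding α and letting N vanish via β.

Nullable non-terminals: C.
FIRST sets used below: FIRST(L) = { ';', 'b', 'num' }

C: nullable alternative(s) C → ε; FOLLOW(C) = { $ }
  C → L b L: FIRST \ {ε} = { ';', 'b', 'num' } — disjoint from FOLLOW(C)
  C → b n: FIRST \ {ε} = { 'b' } — disjoint from FOLLOW(C)
  C → ε: FIRST \ {ε} = { } — this is the only nullable alternative, skip

E, L have no nullable alternative, so no FIRST/FOLLOW check is needed there.

No FIRST/FOLLOW conflicts found.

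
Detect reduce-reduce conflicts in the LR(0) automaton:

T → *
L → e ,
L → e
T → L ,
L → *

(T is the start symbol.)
Yes — I1: [L → * .] vs [T → * .]

A reduce-reduce conflict occurs when an LR(0) state has two complete items [A → α .] and [B → β .] — both call for a reduction, and with no lookahead the parser cannot choose between them.

Augment with T' → T and build the canonical LR(0) collection (I0 = CLOSURE({[T' → . T]}), then GOTO on every symbol after a dot until no new states appear). It has 7 states:
  I0: { [L → . *], [L → . e ,], [L → . e], [T → . *], [T → . L ,], [T' → . T] }  — shift
  I1: { [L → * .], [T → * .] }  — 2 reduces
  I2: { [T → L . ,] }  — shift
  I3: { [T' → T .] }  — accept
  I4: { [L → e . ,], [L → e .] }  — shift, reduce
  I5: { [L → e , .] }  — reduce
  I6: { [T → L , .] }  — reduce

I1 contains complete items [L → * .], [T → * .] — reduce-reduce conflict.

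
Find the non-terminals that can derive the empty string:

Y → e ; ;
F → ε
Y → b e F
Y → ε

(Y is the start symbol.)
{ 'F', 'Y' }

A non-terminal is nullable if it can derive ε (the empty string): either it has an ε-production, or it has a production whose right-hand side consists entirely of nullable non-terminals.

ε-productions: F → ε, Y → ε
So F, Y are immediately nullable.
Every non-terminal is now nullable.
Nullable = { 'F', 'Y' }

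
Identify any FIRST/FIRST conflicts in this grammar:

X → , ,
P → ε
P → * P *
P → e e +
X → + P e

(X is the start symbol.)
No FIRST/FIRST conflicts.

Productions for X:
  X → , ,: FIRST = { ',' }
  X → + P e: FIRST = { '+' }
Productions for P:
  P → ε: FIRST = { ε }
  P → * P *: FIRST = { '*' }
  P → e e +: FIRST = { 'e' }

All alternatives of each non-terminal have pairwise disjoint FIRST sets.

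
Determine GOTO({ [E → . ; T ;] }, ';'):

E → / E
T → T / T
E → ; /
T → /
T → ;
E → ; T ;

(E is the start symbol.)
{ [E → ; . T ;], [T → . /], [T → . ;], [T → . T / T] }

GOTO(I, ';') = CLOSURE({ [A → αX.β] : [A → α.Xβ] ∈ I, X = ';' })

Items with dot before ';', with the dot advanced:
  [E → . ; T ;] → [E → ; . T ;]
Closure of the advanced items:
  [E → ; . T ;] has the dot before T: add [T → . T / T], [T → . /], [T → . ;]

GOTO = { [E → ; . T ;], [T → . /], [T → . ;], [T → . T / T] }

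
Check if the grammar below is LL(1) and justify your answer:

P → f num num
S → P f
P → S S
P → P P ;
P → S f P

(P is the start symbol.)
Relevant sets:
  FIRST(S) = { 'f' }
  FIRST(P) = { 'f' }

For P:
  PREDICT(P → f num num) = { 'f' }
  PREDICT(P → S S) = { 'f' }
  PREDICT(P → P P ';') = { 'f' }
  PREDICT(P → S f P) = { 'f' }
S has a single production, so nothing to check there.

Conflict found: Predict set conflict for P: { 'f' }
The grammar is NOT LL(1).

Answer: No. Predict set conflict for P: { 'f' }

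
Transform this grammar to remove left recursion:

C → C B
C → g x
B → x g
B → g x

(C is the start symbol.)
C is directly left-recursive. The standard transformation for
  A → A α₁ | ... | A α_m | β₁ | ... | β_n
is
  A  → β₁ A' | ... | β_n A'
  A' → α₁ A' | ... | α_m A' | ε

C → g x becomes C → g x C'
C → C B becomes C' → B C'
Add C' → ε

Productions for other non-terminals are unchanged:
  B → x g
  B → g x

Resulting grammar:
C → g x C'
C' → B C'
C' → ε
B → x g
B → g x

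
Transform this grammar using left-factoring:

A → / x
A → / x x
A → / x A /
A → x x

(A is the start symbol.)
A → / x A'
A' → ε
A' → x
A' → A /
A → x x

Left-factoring transforms A → αβ₁ | αβ₂ into A → αA' and A' → β₁ | β₂
(α is the longest common prefix among the alternatives). Repeat until
no nonterminal has two alternatives with a common prefix.

Round 1: A has alternatives sharing prefix '/ x'. Introduce A': A → / x A'
  Add: A' → ε
  Add: A' → x
  Add: A' → A /

No remaining common prefixes — done.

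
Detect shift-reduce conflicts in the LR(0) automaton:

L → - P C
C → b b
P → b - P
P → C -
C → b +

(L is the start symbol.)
A shift-reduce conflict occurs when an LR(0) state has both:
  - a complete (reduce) item [A → α .] (dot at the end), and
  - a shift item [B → β . c γ] (dot before a terminal).

Augment with L' → L and build the canonical LR(0) collection (I0 = CLOSURE({[L' → . L]}), then GOTO on every symbol after a dot until no new states appear). It has 13 states:
  I0: { [L → . - P C], [L' → . L] }  — shift
  I1: { [C → . b +], [C → . b b], [L → - . P C], [P → . C -], [P → . b - P] }  — shift
  I2: { [L' → L .] }  — accept
  I3: { [P → C . -] }  — shift
  I4: { [C → . b +], [C → . b b], [L → - P . C] }  — shift
  I5: { [C → b . +], [C → b . b], [P → b . - P] }  — shift
  I6: { [C → b + .] }  — reduce
  I7: { [C → . b +], [C → . b b], [P → . C -], [P → . b - P], [P → b - . P] }  — shift
  I8: { [C → b b .] }  — reduce
  I9: { [P → b - P .] }  — reduce
  I10: { [L → - P C .] }  — reduce
  I11: { [C → b . +], [C → b . b] }  — shift
  I12: { [P → C - .] }  — reduce

No state contains both a complete item and a shift item.

Answer: No shift-reduce conflicts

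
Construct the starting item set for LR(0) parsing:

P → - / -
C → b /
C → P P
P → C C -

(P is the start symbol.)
First, augment the grammar with P' → P
I₀ = CLOSURE({ [P' → . P] }):
  [P' → . P] has the dot before P: add [P → . - / -], [P → . C C -]
  [P → . C C -] has the dot before C: add [C → . b /], [C → . P P]
No further items can be added.

I₀ = { [C → . P P], [C → . b /], [P → . - / -], [P → . C C -], [P' → . P] }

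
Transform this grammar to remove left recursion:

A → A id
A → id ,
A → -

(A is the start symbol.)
A is directly left-recursive. The standard transformation for
  A → A α₁ | ... | A α_m | β₁ | ... | β_n
is
  A  → β₁ A' | ... | β_n A'
  A' → α₁ A' | ... | α_m A' | ε

A → id , becomes A → id , A'
A → - becomes A → - A'
A → A id becomes A' → id A'
Add A' → ε

Resulting grammar:
A → id , A'
A → - A'
A' → id A'
A' → ε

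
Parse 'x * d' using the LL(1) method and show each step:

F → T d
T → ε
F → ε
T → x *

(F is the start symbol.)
LL(1) parsing maintains a stack (initially the start symbol over $) and the input. At each step: if the stack top is a terminal, match it against the current input token; if it is a non-terminal N, replace it with the RHS of M[N, lookahead] (the unique production whose predict set contains the lookahead).

Stack is shown with the top on the left.

Stack    Input    Action
------------------------
F $      x * d $  output F → T d
T d $    x * d $  output T → x *
x * d $  x * d $  match 'x'
* d $    * d $    match '*'
d $      d $      match 'd'
$        $        accept

The string is accepted.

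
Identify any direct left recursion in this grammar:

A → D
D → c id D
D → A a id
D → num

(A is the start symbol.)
No direct left recursion

Direct left recursion occurs when N → N α for some non-terminal N (the right-hand side begins with the left-hand side itself).

A → D: starts with D
D → c id D: starts with c
D → A a id: starts with A
D → num: starts with num

No direct left recursion found.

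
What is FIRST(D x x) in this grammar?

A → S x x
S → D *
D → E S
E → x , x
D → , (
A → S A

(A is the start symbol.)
{ ',', 'x' }

FIRST sets of the non-terminals involved (from the grammar, by fixed-point iteration):
  FIRST(D) = { ',', 'x' }

To compute FIRST(D x x), process the symbols left to right:
Symbol D is a non-terminal. Add FIRST(D) \ {ε} = { ',', 'x' }
D is not nullable (ε ∉ FIRST(D)), so stop here.
FIRST(D x x) = { ',', 'x' }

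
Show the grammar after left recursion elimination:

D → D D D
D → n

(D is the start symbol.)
D is directly left-recursive. The standard transformation for
  A → A α₁ | ... | A α_m | β₁ | ... | β_n
is
  A  → β₁ A' | ... | β_n A'
  A' → α₁ A' | ... | α_m A' | ε

D → n becomes D → n D'
D → D D D becomes D' → D D D'
Add D' → ε

Resulting grammar:
D → n D'
D' → D D D'
D' → ε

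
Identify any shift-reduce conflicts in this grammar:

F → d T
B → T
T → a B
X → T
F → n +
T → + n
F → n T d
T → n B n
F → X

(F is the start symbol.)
A shift-reduce conflict occurs when an LR(0) state has both:
  - a complete (reduce) item [A → α .] (dot at the end), and
  - a shift item [B → β . c γ] (dot before a terminal).

Augment with F' → F and build the canonical LR(0) collection (I0 = CLOSURE({[F' → . F]}), then GOTO on every symbol after a dot until no new states appear). It has 18 states:
  I0: { [F → . X], [F → . d T], [F → . n +], [F → . n T d], [F' → . F], [T → . + n], [T → . a B], [T → . n B n], [X → . T] }  — shift
  I1: { [T → + . n] }  — shift
  I2: { [F' → F .] }  — accept
  I3: { [X → T .] }  — reduce
  I4: { [F → X .] }  — reduce
  I5: { [B → . T], [T → . + n], [T → . a B], [T → . n B n], [T → a . B] }  — shift
  I6: { [F → d . T], [T → . + n], [T → . a B], [T → . n B n] }  — shift
  I7: { [B → . T], [F → n . +], [F → n . T d], [T → . + n], [T → . a B], [T → . n B n], [T → n . B n] }  — shift
  I8: { [F → n + .], [T → + . n] }  — shift, reduce
  I9: { [T → n B . n] }  — shift
  I10: { [B → T .], [F → n T . d] }  — shift, reduce
  I11: { [B → . T], [T → . + n], [T → . a B], [T → . n B n], [T → n . B n] }  — shift
  I12: { [B → T .] }  — reduce
  I13: { [F → n T d .] }  — reduce
  I14: { [T → n B n .] }  — reduce
  I15: { [T → + n .] }  — reduce
  I16: { [F → d T .] }  — reduce
  I17: { [T → a B .] }  — reduce

I8 contains reduce item [F → n + .] and shift item [T → + . n] — shift-reduce conflict.
I10 contains reduce item [B → T .] and shift item [F → n T . d] — shift-reduce conflict.

Answer: Yes — I8: [F → n + .] vs [T → + . n]; I10: [B → T .] vs [F → n T . d]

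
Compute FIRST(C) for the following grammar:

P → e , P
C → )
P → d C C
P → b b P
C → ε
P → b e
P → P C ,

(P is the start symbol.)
{ ')', ε }

From C → ):
  - ')' is a terminal: add ')' and stop
From C → ε:
  - ε-production, so ε ∈ FIRST(C)

Collecting: FIRST(C) = { ')', ε }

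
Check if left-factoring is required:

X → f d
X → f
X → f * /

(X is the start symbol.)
Yes, X has productions with common prefix 'f'

Left-factoring is needed when two productions for the same non-terminal
share a common prefix on the right-hand side.

Productions for X:
  X → f d
  X → f
  X → f * /

Found common prefix 'f' in productions for X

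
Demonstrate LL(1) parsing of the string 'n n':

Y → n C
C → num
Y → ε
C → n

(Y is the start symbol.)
LL(1) parsing maintains a stack (initially the start symbol over $) and the input. At each step: if the stack top is a terminal, match it against the current input token; if it is a non-terminal N, replace it with the RHS of M[N, lookahead] (the unique production whose predict set contains the lookahead).

Stack is shown with the top on the left.

Stack  Input  Action
--------------------
Y $    n n $  output Y → n C
n C $  n n $  match 'n'
C $    n $    output C → n
n $    n $    match 'n'
$      $      accept

The string is accepted.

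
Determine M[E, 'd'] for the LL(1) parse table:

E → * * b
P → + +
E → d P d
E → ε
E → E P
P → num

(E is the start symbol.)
To find M[E, 'd'], we find productions for E where 'd' is in the predict set (PREDICT(N → α) = (FIRST(α) \ {ε}) ∪ (FOLLOW(N) if α ⇒* ε)).

Relevant sets:
  FIRST(E) = { '*', '+', 'd', 'num', ε }
  FIRST(P) = { '+', 'num' }
  FOLLOW(E) = { $, '+', 'num' }

E → * * b: PREDICT = { '*' }
E → d P d: PREDICT = { 'd' }
  'd' is in predict set, so this production goes in M[E, 'd']
E → ε: PREDICT = { $, '+', 'num' }
E → E P: PREDICT = { '*', '+', 'd', 'num' }
  'd' is in predict set, so this production goes in M[E, 'd']

M[E, 'd'] = E → d P d, E → E P  (a multiply-defined cell — the grammar is not LL(1))

Answer: E → d P d, E → E P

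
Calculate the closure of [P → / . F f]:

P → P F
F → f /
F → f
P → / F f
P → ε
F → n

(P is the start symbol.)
{ [F → . f /], [F → . f], [F → . n], [P → / . F f] }

To compute CLOSURE, for each item [A → α.Bβ] where B is a non-terminal, add [B → .γ] for all productions B → γ; repeat for the newly added items until nothing changes.

Start with: [P → / . F f]
  [P → / . F f] has the dot before F: add [F → . f /], [F → . f], [F → . n]
No further items can be added.

CLOSURE = { [F → . f /], [F → . f], [F → . n], [P → / . F f] }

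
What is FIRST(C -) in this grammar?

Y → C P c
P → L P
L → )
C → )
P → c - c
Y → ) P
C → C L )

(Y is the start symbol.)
{ ')' }

FIRST sets of the non-terminals involved (from the grammar, by fixed-point iteration):
  FIRST(C) = { ')' }

To compute FIRST(C -), process the symbols left to right:
Symbol C is a non-terminal. Add FIRST(C) \ {ε} = { ')' }
C is not nullable (ε ∉ FIRST(C)), so stop here.
FIRST(C -) = { ')' }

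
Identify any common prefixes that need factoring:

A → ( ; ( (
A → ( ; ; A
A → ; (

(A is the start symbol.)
Left-factoring is needed when two productions for the same non-terminal
share a common prefix on the right-hand side.

Productions for A:
  A → ( ; ( (
  A → ( ; ; A
  A → ; (

Found common prefix '( ;' in productions for A

Answer: Yes, A has productions with common prefix '( ;'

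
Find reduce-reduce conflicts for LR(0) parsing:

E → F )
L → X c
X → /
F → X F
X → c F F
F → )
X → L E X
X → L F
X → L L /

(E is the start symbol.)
Yes — I15: [X → / .] vs [X → L L / .]

A reduce-reduce conflict occurs when an LR(0) state has two complete items [A → α .] and [B → β .] — both call for a reduction, and with no lookahead the parser cannot choose between them.

Augment with E' → E and build the canonical LR(0) collection (I0 = CLOSURE({[E' → . E]}), then GOTO on every symbol after a dot until no new states appear). It has 19 states:
  I0: { [E → . F )], [E' → . E], [F → . )], [F → . X F], [L → . X c], [X → . /], [X → . L E X], [X → . L F], [X → . L L /], [X → . c F F] }  — shift
  I1: { [F → ) .] }  — reduce
  I2: { [X → / .] }  — reduce
  I3: { [E' → E .] }  — accept
  I4: { [E → F . )] }  — shift
  I5: { [E → . F )], [F → . )], [F → . X F], [L → . X c], [X → . /], [X → . L E X], [X → . L F], [X → . L L /], [X → . c F F], [X → L . E X], [X → L . F], [X → L . L /] }  — shift
  I6: { [F → . )], [F → . X F], [F → X . F], [L → . X c], [L → X . c], [X → . /], [X → . L E X], [X → . L F], [X → . L L /], [X → . c F F] }  — shift
  I7: { [F → . )], [F → . X F], [L → . X c], [X → . /], [X → . L E X], [X → . L F], [X → . L L /], [X → . c F F], [X → c . F F] }  — shift
  I8: { [F → . )], [F → . X F], [L → . X c], [X → . /], [X → . L E X], [X → . L F], [X → . L L /], [X → . c F F], [X → c F . F] }  — shift
  I9: { [X → c F F .] }  — reduce
  I10: { [F → X F .] }  — reduce
  I11: { [F → . )], [F → . X F], [L → . X c], [L → X c .], [X → . /], [X → . L E X], [X → . L F], [X → . L L /], [X → . c F F], [X → c . F F] }  — shift, reduce
  I12: { [L → . X c], [X → . /], [X → . L E X], [X → . L F], [X → . L L /], [X → . c F F], [X → L E . X] }  — shift
  I13: { [E → F . )], [X → L F .] }  — shift, reduce
  I14: { [E → . F )], [F → . )], [F → . X F], [L → . X c], [X → . /], [X → . L E X], [X → . L F], [X → . L L /], [X → . c F F], [X → L . E X], [X → L . F], [X → L . L /], [X → L L . /] }  — shift
  I15: { [X → / .], [X → L L / .] }  — 2 reduces
  I16: { [E → F ) .] }  — reduce
  I17: { [L → X . c], [X → L E X .] }  — shift, reduce
  I18: { [L → X c .] }  — reduce

I15 contains complete items [X → / .], [X → L L / .] — reduce-reduce conflict.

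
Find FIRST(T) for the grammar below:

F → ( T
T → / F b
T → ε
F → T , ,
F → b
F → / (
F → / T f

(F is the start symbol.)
{ '/', ε }

To compute FIRST(T), examine every production with T on the left-hand side, reading each right-hand side left to right until a non-nullable symbol is reached.

From T → / F b:
  - '/' is a terminal: add '/' and stop
From T → ε:
  - ε-production, so ε ∈ FIRST(T)

Collecting: FIRST(T) = { '/', ε }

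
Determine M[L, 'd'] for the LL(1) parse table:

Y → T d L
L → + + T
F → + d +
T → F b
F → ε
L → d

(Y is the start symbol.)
L → d

To find M[L, 'd'], we find productions for L where 'd' is in the predict set (PREDICT(N → α) = (FIRST(α) \ {ε}) ∪ (FOLLOW(N) if α ⇒* ε)).

L → + + T: PREDICT = { '+' }
L → d: PREDICT = { 'd' }
  'd' is in predict set, so this production goes in M[L, 'd']

M[L, 'd'] = L → d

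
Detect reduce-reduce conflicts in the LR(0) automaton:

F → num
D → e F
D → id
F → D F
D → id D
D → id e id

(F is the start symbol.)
Yes — I9: [D → id .] vs [D → id e id .]

Augment with F' → F and build the canonical LR(0) collection (I0 = CLOSURE({[F' → . F]}), then GOTO on every symbol after a dot until no new states appear). It has 11 states:
  I0: { [D → . e F], [D → . id D], [D → . id e id], [D → . id], [F → . D F], [F → . num], [F' → . F] }  — shift
  I1: { [D → . e F], [D → . id D], [D → . id e id], [D → . id], [F → . D F], [F → . num], [F → D . F] }  — shift
  I2: { [F' → F .] }  — accept
  I3: { [D → . e F], [D → . id D], [D → . id e id], [D → . id], [D → e . F], [F → . D F], [F → . num] }  — shift
  I4: { [D → . e F], [D → . id D], [D → . id e id], [D → . id], [D → id . D], [D → id . e id], [D → id .] }  — shift, reduce
  I5: { [F → num .] }  — reduce
  I6: { [D → id D .] }  — reduce
  I7: { [D → . e F], [D → . id D], [D → . id e id], [D → . id], [D → e . F], [D → id e . id], [F → . D F], [F → . num] }  — shift
  I8: { [D → e F .] }  — reduce
  I9: { [D → . e F], [D → . id D], [D → . id e id], [D → . id], [D → id . D], [D → id . e id], [D → id .], [D → id e id .] }  — shift, 2 reduces
  I10: { [F → D F .] }  — reduce

I9 contains complete items [D → id .], [D → id e id .] — reduce-reduce conflict.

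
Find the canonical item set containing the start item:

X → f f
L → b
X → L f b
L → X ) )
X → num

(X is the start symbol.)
{ [L → . X ) )], [L → . b], [X → . L f b], [X → . f f], [X → . num], [X' → . X] }

First, augment the grammar with X' → X
I₀ = CLOSURE({ [X' → . X] }):
  [X' → . X] has the dot before X: add [X → . f f], [X → . L f b], [X → . num]
  [X → . L f b] has the dot before L: add [L → . b], [L → . X ) )]
No further items can be added.

I₀ = { [L → . X ) )], [L → . b], [X → . L f b], [X → . f f], [X → . num], [X' → . X] }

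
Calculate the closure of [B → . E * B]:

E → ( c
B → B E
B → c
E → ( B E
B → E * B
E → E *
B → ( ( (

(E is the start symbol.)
{ [B → . E * B], [E → . ( B E], [E → . ( c], [E → . E *] }

To compute CLOSURE, for each item [A → α.Bβ] where B is a non-terminal, add [B → .γ] for all productions B → γ; repeat for the newly added items until nothing changes.

Start with: [B → . E * B]
  [B → . E * B] has the dot before E: add [E → . ( c], [E → . ( B E], [E → . E *]
No further items can be added.

CLOSURE = { [B → . E * B], [E → . ( B E], [E → . ( c], [E → . E *] }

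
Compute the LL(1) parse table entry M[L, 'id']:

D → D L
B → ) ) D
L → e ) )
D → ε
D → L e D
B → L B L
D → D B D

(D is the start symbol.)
To find M[L, 'id'], we find productions for L where 'id' is in the predict set (PREDICT(N → α) = (FIRST(α) \ {ε}) ∪ (FOLLOW(N) if α ⇒* ε)).

L → e ) ): PREDICT = { 'e' }

M[L, 'id'] is empty (no production applies)

Answer: Empty (error entry)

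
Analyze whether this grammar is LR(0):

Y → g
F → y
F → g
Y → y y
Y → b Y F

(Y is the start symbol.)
Yes, the grammar is LR(0)

Augment with Y' → Y and build the canonical LR(0) collection (I0 = CLOSURE({[Y' → . Y]}), then GOTO on every symbol after a dot until no new states appear). It has 10 states:
  I0: { [Y → . b Y F], [Y → . g], [Y → . y y], [Y' → . Y] }  — shift
  I1: { [Y' → Y .] }  — accept
  I2: { [Y → . b Y F], [Y → . g], [Y → . y y], [Y → b . Y F] }  — shift
  I3: { [Y → g .] }  — reduce
  I4: { [Y → y . y] }  — shift
  I5: { [Y → y y .] }  — reduce
  I6: { [F → . g], [F → . y], [Y → b Y . F] }  — shift
  I7: { [Y → b Y F .] }  — reduce
  I8: { [F → g .] }  — reduce
  I9: { [F → y .] }  — reduce

Every state is either a pure shift/goto state or contains exactly one complete item and nothing to shift — no conflicts. The grammar is LR(0).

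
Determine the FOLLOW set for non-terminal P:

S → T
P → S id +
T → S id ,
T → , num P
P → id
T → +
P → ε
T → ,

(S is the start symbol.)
In T → , num P: P is at the end, add FOLLOW(T)

The FOLLOW sets referred to above (computed the same way, to a fixed point):
  FOLLOW(T) = { $, 'id' }

Taking the union: FOLLOW(P) = { $, 'id' }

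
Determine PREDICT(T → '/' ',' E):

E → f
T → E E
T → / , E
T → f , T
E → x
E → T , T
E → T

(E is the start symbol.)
{ '/' }

PREDICT(T → '/' ',' E) = (FIRST(RHS) \ {ε}) ∪ (FOLLOW(T) if ε ∈ FIRST(RHS), i.e. RHS ⇒* ε)
FIRST('/' ',' E) = { '/' }
ε ∉ FIRST('/' ',' E), so FOLLOW(T) is not added.
PREDICT(T → '/' ',' E) = { '/' }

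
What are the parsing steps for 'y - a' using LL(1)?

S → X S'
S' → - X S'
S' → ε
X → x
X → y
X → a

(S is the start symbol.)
Stack is shown with the top on the left.

Stack     Input    Action
-------------------------
S $       y - a $  output S → X S'
X S' $    y - a $  output X → y
y S' $    y - a $  match 'y'
S' $      - a $    output S' → - X S'
- X S' $  - a $    match '-'
X S' $    a $      output X → a
a S' $    a $      match 'a'
S' $      $        output S' → ε
$         $        accept

The string is accepted.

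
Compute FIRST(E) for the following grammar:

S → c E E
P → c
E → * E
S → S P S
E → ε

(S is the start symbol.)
To compute FIRST(E), examine every production with E on the left-hand side, reading each right-hand side left to right until a non-nullable symbol is reached.

From E → * E:
  - '*' is a terminal: add '*' and stop
From E → ε:
  - ε-production, so ε ∈ FIRST(E)

Collecting: FIRST(E) = { '*', ε }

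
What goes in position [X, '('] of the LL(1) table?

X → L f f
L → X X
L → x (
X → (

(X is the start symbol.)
To find M[X, '('], we find productions for X where '(' is in the predict set (PREDICT(N → α) = (FIRST(α) \ {ε}) ∪ (FOLLOW(N) if α ⇒* ε)).

Relevant sets:
  FIRST(L) = { '(', 'x' }

X → L f f: PREDICT = { '(', 'x' }
  '(' is in predict set, so this production goes in M[X, '(']
X → (: PREDICT = { '(' }
  '(' is in predict set, so this production goes in M[X, '(']

M[X, '('] = X → L f f, X → (  (a multiply-defined cell — the grammar is not LL(1))

Answer: X → L f f, X → (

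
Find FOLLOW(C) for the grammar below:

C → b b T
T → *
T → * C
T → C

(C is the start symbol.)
{ $ }

To compute FOLLOW(C), find every occurrence of C on a right-hand side N → α C β: add FIRST(β) \ {ε}, and if β is empty or nullable also add FOLLOW(N). Iterate to a fixed point.

C is the start symbol, so $ ∈ FOLLOW(C).
In T → * C: C is at the end, add FOLLOW(T)
In T → C: C is at the end, add FOLLOW(T)

The FOLLOW sets referred to above (computed the same way, to a fixed point):
  FOLLOW(T) = { $ }

Taking the union: FOLLOW(C) = { $ }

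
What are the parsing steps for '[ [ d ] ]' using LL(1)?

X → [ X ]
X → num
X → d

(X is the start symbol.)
Stack is shown with the top on the left.

Stack      Input        Action
------------------------------
X $        [ [ d ] ] $  output X → [ X ]
[ X ] $    [ [ d ] ] $  match '['
X ] $      [ d ] ] $    output X → [ X ]
[ X ] ] $  [ d ] ] $    match '['
X ] ] $    d ] ] $      output X → d
d ] ] $    d ] ] $      match 'd'
] ] $      ] ] $        match ']'
] $        ] $          match ']'
$          $            accept

The string is accepted.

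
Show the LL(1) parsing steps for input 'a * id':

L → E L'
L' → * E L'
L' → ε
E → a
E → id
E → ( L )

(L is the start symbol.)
LL(1) parsing maintains a stack (initially the start symbol over $) and the input. At each step: if the stack top is a terminal, match it against the current input token; if it is a non-terminal N, replace it with the RHS of M[N, lookahead] (the unique production whose predict set contains the lookahead).

Stack is shown with the top on the left.

Stack     Input     Action
--------------------------
L $       a * id $  output L → E L'
E L' $    a * id $  output E → a
a L' $    a * id $  match 'a'
L' $      * id $    output L' → * E L'
* E L' $  * id $    match '*'
E L' $    id $      output E → id
id L' $   id $      match 'id'
L' $      $         output L' → ε
$         $         accept

The string is accepted.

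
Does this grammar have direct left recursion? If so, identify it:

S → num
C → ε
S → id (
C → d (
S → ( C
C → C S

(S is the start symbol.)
Yes, C is left-recursive

Direct left recursion occurs when N → N α for some non-terminal N (the right-hand side begins with the left-hand side itself).

S → num: starts with num
C → ε: starts with ε
S → id (: starts with id
C → d (: starts with d
S → ( C: starts with '('
C → C S: LEFT RECURSIVE (starts with C)

The grammar has direct left recursion on: C.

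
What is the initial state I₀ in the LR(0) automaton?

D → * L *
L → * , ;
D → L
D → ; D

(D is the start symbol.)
First, augment the grammar with D' → D
I₀ = CLOSURE({ [D' → . D] }):
  [D' → . D] has the dot before D: add [D → . * L *], [D → . L], [D → . ; D]
  [D → . L] has the dot before L: add [L → . * , ;]
No further items can be added.

I₀ = { [D → . * L *], [D → . ; D], [D → . L], [D' → . D], [L → . * , ;] }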